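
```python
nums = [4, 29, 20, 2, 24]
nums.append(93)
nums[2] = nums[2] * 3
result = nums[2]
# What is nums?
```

Answer: [4, 29, 60, 2, 24, 93]

Derivation:
Trace (tracking nums):
nums = [4, 29, 20, 2, 24]  # -> nums = [4, 29, 20, 2, 24]
nums.append(93)  # -> nums = [4, 29, 20, 2, 24, 93]
nums[2] = nums[2] * 3  # -> nums = [4, 29, 60, 2, 24, 93]
result = nums[2]  # -> result = 60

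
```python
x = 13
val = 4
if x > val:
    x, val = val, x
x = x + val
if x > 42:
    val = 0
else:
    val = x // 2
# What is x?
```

Trace (tracking x):
x = 13  # -> x = 13
val = 4  # -> val = 4
if x > val:  # condition is True
    x, val = (val, x)  # -> x = 4, val = 13
x = x + val  # -> x = 17
if x > 42:  # condition is False
else:
    val = x // 2  # -> val = 8

Answer: 17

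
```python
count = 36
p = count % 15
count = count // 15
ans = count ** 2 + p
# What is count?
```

Answer: 2

Derivation:
Trace (tracking count):
count = 36  # -> count = 36
p = count % 15  # -> p = 6
count = count // 15  # -> count = 2
ans = count ** 2 + p  # -> ans = 10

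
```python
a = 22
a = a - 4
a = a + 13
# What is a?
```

Answer: 31

Derivation:
Trace (tracking a):
a = 22  # -> a = 22
a = a - 4  # -> a = 18
a = a + 13  # -> a = 31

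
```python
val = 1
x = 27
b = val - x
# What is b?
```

Answer: -26

Derivation:
Trace (tracking b):
val = 1  # -> val = 1
x = 27  # -> x = 27
b = val - x  # -> b = -26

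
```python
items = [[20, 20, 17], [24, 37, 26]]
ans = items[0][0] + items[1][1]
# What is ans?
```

Trace (tracking ans):
items = [[20, 20, 17], [24, 37, 26]]  # -> items = [[20, 20, 17], [24, 37, 26]]
ans = items[0][0] + items[1][1]  # -> ans = 57

Answer: 57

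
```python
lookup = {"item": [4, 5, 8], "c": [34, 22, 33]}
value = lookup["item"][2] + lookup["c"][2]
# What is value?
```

Answer: 41

Derivation:
Trace (tracking value):
lookup = {'item': [4, 5, 8], 'c': [34, 22, 33]}  # -> lookup = {'item': [4, 5, 8], 'c': [34, 22, 33]}
value = lookup['item'][2] + lookup['c'][2]  # -> value = 41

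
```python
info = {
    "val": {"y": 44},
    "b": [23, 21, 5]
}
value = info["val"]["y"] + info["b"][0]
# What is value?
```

Answer: 67

Derivation:
Trace (tracking value):
info = {'val': {'y': 44}, 'b': [23, 21, 5]}  # -> info = {'val': {'y': 44}, 'b': [23, 21, 5]}
value = info['val']['y'] + info['b'][0]  # -> value = 67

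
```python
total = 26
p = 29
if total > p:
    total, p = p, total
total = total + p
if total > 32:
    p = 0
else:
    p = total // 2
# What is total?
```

Answer: 55

Derivation:
Trace (tracking total):
total = 26  # -> total = 26
p = 29  # -> p = 29
if total > p:  # condition is False
total = total + p  # -> total = 55
if total > 32:  # condition is True
    p = 0  # -> p = 0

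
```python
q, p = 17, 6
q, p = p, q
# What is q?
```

Answer: 6

Derivation:
Trace (tracking q):
q, p = (17, 6)  # -> q = 17, p = 6
q, p = (p, q)  # -> q = 6, p = 17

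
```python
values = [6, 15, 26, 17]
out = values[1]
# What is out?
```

Trace (tracking out):
values = [6, 15, 26, 17]  # -> values = [6, 15, 26, 17]
out = values[1]  # -> out = 15

Answer: 15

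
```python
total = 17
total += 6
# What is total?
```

Answer: 23

Derivation:
Trace (tracking total):
total = 17  # -> total = 17
total += 6  # -> total = 23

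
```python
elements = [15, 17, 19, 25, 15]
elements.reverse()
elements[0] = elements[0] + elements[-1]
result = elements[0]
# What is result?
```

Answer: 30

Derivation:
Trace (tracking result):
elements = [15, 17, 19, 25, 15]  # -> elements = [15, 17, 19, 25, 15]
elements.reverse()  # -> elements = [15, 25, 19, 17, 15]
elements[0] = elements[0] + elements[-1]  # -> elements = [30, 25, 19, 17, 15]
result = elements[0]  # -> result = 30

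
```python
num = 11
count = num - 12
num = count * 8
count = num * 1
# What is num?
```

Answer: -8

Derivation:
Trace (tracking num):
num = 11  # -> num = 11
count = num - 12  # -> count = -1
num = count * 8  # -> num = -8
count = num * 1  # -> count = -8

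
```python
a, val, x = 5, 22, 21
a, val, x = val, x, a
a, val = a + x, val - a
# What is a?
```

Trace (tracking a):
a, val, x = (5, 22, 21)  # -> a = 5, val = 22, x = 21
a, val, x = (val, x, a)  # -> a = 22, val = 21, x = 5
a, val = (a + x, val - a)  # -> a = 27, val = -1

Answer: 27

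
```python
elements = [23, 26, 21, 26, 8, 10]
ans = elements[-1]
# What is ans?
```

Trace (tracking ans):
elements = [23, 26, 21, 26, 8, 10]  # -> elements = [23, 26, 21, 26, 8, 10]
ans = elements[-1]  # -> ans = 10

Answer: 10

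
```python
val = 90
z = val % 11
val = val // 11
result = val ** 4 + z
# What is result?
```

Answer: 4098

Derivation:
Trace (tracking result):
val = 90  # -> val = 90
z = val % 11  # -> z = 2
val = val // 11  # -> val = 8
result = val ** 4 + z  # -> result = 4098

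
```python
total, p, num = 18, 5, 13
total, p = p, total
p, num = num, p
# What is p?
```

Answer: 13

Derivation:
Trace (tracking p):
total, p, num = (18, 5, 13)  # -> total = 18, p = 5, num = 13
total, p = (p, total)  # -> total = 5, p = 18
p, num = (num, p)  # -> p = 13, num = 18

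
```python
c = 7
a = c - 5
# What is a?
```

Answer: 2

Derivation:
Trace (tracking a):
c = 7  # -> c = 7
a = c - 5  # -> a = 2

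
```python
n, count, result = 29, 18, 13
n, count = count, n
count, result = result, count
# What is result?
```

Answer: 29

Derivation:
Trace (tracking result):
n, count, result = (29, 18, 13)  # -> n = 29, count = 18, result = 13
n, count = (count, n)  # -> n = 18, count = 29
count, result = (result, count)  # -> count = 13, result = 29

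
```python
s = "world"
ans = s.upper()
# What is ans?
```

Answer: 'WORLD'

Derivation:
Trace (tracking ans):
s = 'world'  # -> s = 'world'
ans = s.upper()  # -> ans = 'WORLD'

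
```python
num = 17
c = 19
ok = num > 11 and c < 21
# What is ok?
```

Answer: True

Derivation:
Trace (tracking ok):
num = 17  # -> num = 17
c = 19  # -> c = 19
ok = num > 11 and c < 21  # -> ok = True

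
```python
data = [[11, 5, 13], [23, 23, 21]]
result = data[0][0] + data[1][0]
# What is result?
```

Answer: 34

Derivation:
Trace (tracking result):
data = [[11, 5, 13], [23, 23, 21]]  # -> data = [[11, 5, 13], [23, 23, 21]]
result = data[0][0] + data[1][0]  # -> result = 34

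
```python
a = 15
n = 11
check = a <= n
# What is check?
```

Trace (tracking check):
a = 15  # -> a = 15
n = 11  # -> n = 11
check = a <= n  # -> check = False

Answer: False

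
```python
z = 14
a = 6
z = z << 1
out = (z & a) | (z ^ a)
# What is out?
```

Answer: 30

Derivation:
Trace (tracking out):
z = 14  # -> z = 14
a = 6  # -> a = 6
z = z << 1  # -> z = 28
out = z & a | z ^ a  # -> out = 30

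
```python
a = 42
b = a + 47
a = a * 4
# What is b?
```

Answer: 89

Derivation:
Trace (tracking b):
a = 42  # -> a = 42
b = a + 47  # -> b = 89
a = a * 4  # -> a = 168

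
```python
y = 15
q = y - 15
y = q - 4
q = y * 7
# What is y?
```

Answer: -4

Derivation:
Trace (tracking y):
y = 15  # -> y = 15
q = y - 15  # -> q = 0
y = q - 4  # -> y = -4
q = y * 7  # -> q = -28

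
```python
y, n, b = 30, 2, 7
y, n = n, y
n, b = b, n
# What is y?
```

Trace (tracking y):
y, n, b = (30, 2, 7)  # -> y = 30, n = 2, b = 7
y, n = (n, y)  # -> y = 2, n = 30
n, b = (b, n)  # -> n = 7, b = 30

Answer: 2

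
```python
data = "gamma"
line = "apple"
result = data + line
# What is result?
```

Answer: 'gammaapple'

Derivation:
Trace (tracking result):
data = 'gamma'  # -> data = 'gamma'
line = 'apple'  # -> line = 'apple'
result = data + line  # -> result = 'gammaapple'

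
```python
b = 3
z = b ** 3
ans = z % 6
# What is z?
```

Answer: 27

Derivation:
Trace (tracking z):
b = 3  # -> b = 3
z = b ** 3  # -> z = 27
ans = z % 6  # -> ans = 3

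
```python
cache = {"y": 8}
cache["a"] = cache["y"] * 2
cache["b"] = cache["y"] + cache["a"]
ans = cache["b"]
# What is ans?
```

Answer: 24

Derivation:
Trace (tracking ans):
cache = {'y': 8}  # -> cache = {'y': 8}
cache['a'] = cache['y'] * 2  # -> cache = {'y': 8, 'a': 16}
cache['b'] = cache['y'] + cache['a']  # -> cache = {'y': 8, 'a': 16, 'b': 24}
ans = cache['b']  # -> ans = 24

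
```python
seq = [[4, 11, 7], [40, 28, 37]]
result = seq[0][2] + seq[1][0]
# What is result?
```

Trace (tracking result):
seq = [[4, 11, 7], [40, 28, 37]]  # -> seq = [[4, 11, 7], [40, 28, 37]]
result = seq[0][2] + seq[1][0]  # -> result = 47

Answer: 47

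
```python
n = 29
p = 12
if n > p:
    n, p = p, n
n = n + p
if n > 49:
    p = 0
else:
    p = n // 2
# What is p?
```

Answer: 20

Derivation:
Trace (tracking p):
n = 29  # -> n = 29
p = 12  # -> p = 12
if n > p:  # condition is True
    n, p = (p, n)  # -> n = 12, p = 29
n = n + p  # -> n = 41
if n > 49:  # condition is False
else:
    p = n // 2  # -> p = 20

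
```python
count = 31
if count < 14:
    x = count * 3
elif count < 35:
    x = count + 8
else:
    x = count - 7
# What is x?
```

Trace (tracking x):
count = 31  # -> count = 31
if count < 14:  # condition is False
elif count < 35:  # condition is True
    x = count + 8  # -> x = 39

Answer: 39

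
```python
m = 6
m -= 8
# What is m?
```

Answer: -2

Derivation:
Trace (tracking m):
m = 6  # -> m = 6
m -= 8  # -> m = -2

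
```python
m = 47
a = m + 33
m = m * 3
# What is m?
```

Answer: 141

Derivation:
Trace (tracking m):
m = 47  # -> m = 47
a = m + 33  # -> a = 80
m = m * 3  # -> m = 141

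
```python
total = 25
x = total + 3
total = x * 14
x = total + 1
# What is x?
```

Trace (tracking x):
total = 25  # -> total = 25
x = total + 3  # -> x = 28
total = x * 14  # -> total = 392
x = total + 1  # -> x = 393

Answer: 393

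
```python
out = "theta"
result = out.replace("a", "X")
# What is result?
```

Trace (tracking result):
out = 'theta'  # -> out = 'theta'
result = out.replace('a', 'X')  # -> result = 'thetX'

Answer: 'thetX'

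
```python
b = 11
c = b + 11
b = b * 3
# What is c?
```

Trace (tracking c):
b = 11  # -> b = 11
c = b + 11  # -> c = 22
b = b * 3  # -> b = 33

Answer: 22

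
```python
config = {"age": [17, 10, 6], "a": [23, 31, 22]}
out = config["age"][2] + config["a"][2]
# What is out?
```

Trace (tracking out):
config = {'age': [17, 10, 6], 'a': [23, 31, 22]}  # -> config = {'age': [17, 10, 6], 'a': [23, 31, 22]}
out = config['age'][2] + config['a'][2]  # -> out = 28

Answer: 28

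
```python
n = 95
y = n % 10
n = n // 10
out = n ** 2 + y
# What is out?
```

Trace (tracking out):
n = 95  # -> n = 95
y = n % 10  # -> y = 5
n = n // 10  # -> n = 9
out = n ** 2 + y  # -> out = 86

Answer: 86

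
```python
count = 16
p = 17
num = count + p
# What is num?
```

Trace (tracking num):
count = 16  # -> count = 16
p = 17  # -> p = 17
num = count + p  # -> num = 33

Answer: 33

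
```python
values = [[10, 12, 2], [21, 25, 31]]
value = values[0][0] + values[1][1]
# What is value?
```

Answer: 35

Derivation:
Trace (tracking value):
values = [[10, 12, 2], [21, 25, 31]]  # -> values = [[10, 12, 2], [21, 25, 31]]
value = values[0][0] + values[1][1]  # -> value = 35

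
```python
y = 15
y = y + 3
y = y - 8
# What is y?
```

Answer: 10

Derivation:
Trace (tracking y):
y = 15  # -> y = 15
y = y + 3  # -> y = 18
y = y - 8  # -> y = 10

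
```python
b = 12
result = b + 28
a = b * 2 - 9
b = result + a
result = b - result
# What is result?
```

Answer: 15

Derivation:
Trace (tracking result):
b = 12  # -> b = 12
result = b + 28  # -> result = 40
a = b * 2 - 9  # -> a = 15
b = result + a  # -> b = 55
result = b - result  # -> result = 15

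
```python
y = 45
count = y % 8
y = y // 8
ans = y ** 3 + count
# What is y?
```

Trace (tracking y):
y = 45  # -> y = 45
count = y % 8  # -> count = 5
y = y // 8  # -> y = 5
ans = y ** 3 + count  # -> ans = 130

Answer: 5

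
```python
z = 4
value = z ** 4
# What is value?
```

Trace (tracking value):
z = 4  # -> z = 4
value = z ** 4  # -> value = 256

Answer: 256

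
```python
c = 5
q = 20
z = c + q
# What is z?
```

Trace (tracking z):
c = 5  # -> c = 5
q = 20  # -> q = 20
z = c + q  # -> z = 25

Answer: 25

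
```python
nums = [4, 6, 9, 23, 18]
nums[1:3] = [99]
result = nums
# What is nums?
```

Trace (tracking nums):
nums = [4, 6, 9, 23, 18]  # -> nums = [4, 6, 9, 23, 18]
nums[1:3] = [99]  # -> nums = [4, 99, 23, 18]
result = nums  # -> result = [4, 99, 23, 18]

Answer: [4, 99, 23, 18]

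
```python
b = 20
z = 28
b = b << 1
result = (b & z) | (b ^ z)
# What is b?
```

Trace (tracking b):
b = 20  # -> b = 20
z = 28  # -> z = 28
b = b << 1  # -> b = 40
result = b & z | b ^ z  # -> result = 60

Answer: 40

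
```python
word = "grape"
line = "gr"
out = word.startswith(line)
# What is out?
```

Answer: True

Derivation:
Trace (tracking out):
word = 'grape'  # -> word = 'grape'
line = 'gr'  # -> line = 'gr'
out = word.startswith(line)  # -> out = True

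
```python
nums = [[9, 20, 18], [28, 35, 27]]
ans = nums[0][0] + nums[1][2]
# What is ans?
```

Answer: 36

Derivation:
Trace (tracking ans):
nums = [[9, 20, 18], [28, 35, 27]]  # -> nums = [[9, 20, 18], [28, 35, 27]]
ans = nums[0][0] + nums[1][2]  # -> ans = 36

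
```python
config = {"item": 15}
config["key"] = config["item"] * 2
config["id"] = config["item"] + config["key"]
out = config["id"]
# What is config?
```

Answer: {'item': 15, 'key': 30, 'id': 45}

Derivation:
Trace (tracking config):
config = {'item': 15}  # -> config = {'item': 15}
config['key'] = config['item'] * 2  # -> config = {'item': 15, 'key': 30}
config['id'] = config['item'] + config['key']  # -> config = {'item': 15, 'key': 30, 'id': 45}
out = config['id']  # -> out = 45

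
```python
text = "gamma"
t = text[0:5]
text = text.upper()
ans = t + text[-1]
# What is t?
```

Answer: 'gamma'

Derivation:
Trace (tracking t):
text = 'gamma'  # -> text = 'gamma'
t = text[0:5]  # -> t = 'gamma'
text = text.upper()  # -> text = 'GAMMA'
ans = t + text[-1]  # -> ans = 'gammaA'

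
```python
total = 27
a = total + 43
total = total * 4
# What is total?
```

Answer: 108

Derivation:
Trace (tracking total):
total = 27  # -> total = 27
a = total + 43  # -> a = 70
total = total * 4  # -> total = 108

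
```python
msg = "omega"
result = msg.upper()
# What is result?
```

Answer: 'OMEGA'

Derivation:
Trace (tracking result):
msg = 'omega'  # -> msg = 'omega'
result = msg.upper()  # -> result = 'OMEGA'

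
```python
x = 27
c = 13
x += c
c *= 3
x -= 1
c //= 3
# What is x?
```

Answer: 39

Derivation:
Trace (tracking x):
x = 27  # -> x = 27
c = 13  # -> c = 13
x += c  # -> x = 40
c *= 3  # -> c = 39
x -= 1  # -> x = 39
c //= 3  # -> c = 13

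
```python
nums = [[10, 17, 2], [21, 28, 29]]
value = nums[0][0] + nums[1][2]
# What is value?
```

Trace (tracking value):
nums = [[10, 17, 2], [21, 28, 29]]  # -> nums = [[10, 17, 2], [21, 28, 29]]
value = nums[0][0] + nums[1][2]  # -> value = 39

Answer: 39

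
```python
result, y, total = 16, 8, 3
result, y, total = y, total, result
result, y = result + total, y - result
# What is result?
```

Trace (tracking result):
result, y, total = (16, 8, 3)  # -> result = 16, y = 8, total = 3
result, y, total = (y, total, result)  # -> result = 8, y = 3, total = 16
result, y = (result + total, y - result)  # -> result = 24, y = -5

Answer: 24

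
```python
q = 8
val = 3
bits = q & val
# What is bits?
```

Answer: 0

Derivation:
Trace (tracking bits):
q = 8  # -> q = 8
val = 3  # -> val = 3
bits = q & val  # -> bits = 0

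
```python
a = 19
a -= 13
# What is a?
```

Trace (tracking a):
a = 19  # -> a = 19
a -= 13  # -> a = 6

Answer: 6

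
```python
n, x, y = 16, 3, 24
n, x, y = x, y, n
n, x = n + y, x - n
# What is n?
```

Trace (tracking n):
n, x, y = (16, 3, 24)  # -> n = 16, x = 3, y = 24
n, x, y = (x, y, n)  # -> n = 3, x = 24, y = 16
n, x = (n + y, x - n)  # -> n = 19, x = 21

Answer: 19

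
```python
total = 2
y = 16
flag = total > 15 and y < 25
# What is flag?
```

Answer: False

Derivation:
Trace (tracking flag):
total = 2  # -> total = 2
y = 16  # -> y = 16
flag = total > 15 and y < 25  # -> flag = False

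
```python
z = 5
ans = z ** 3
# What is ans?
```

Answer: 125

Derivation:
Trace (tracking ans):
z = 5  # -> z = 5
ans = z ** 3  # -> ans = 125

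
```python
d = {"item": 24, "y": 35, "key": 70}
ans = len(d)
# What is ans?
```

Trace (tracking ans):
d = {'item': 24, 'y': 35, 'key': 70}  # -> d = {'item': 24, 'y': 35, 'key': 70}
ans = len(d)  # -> ans = 3

Answer: 3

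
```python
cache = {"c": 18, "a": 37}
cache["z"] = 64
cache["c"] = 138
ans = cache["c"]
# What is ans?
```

Answer: 138

Derivation:
Trace (tracking ans):
cache = {'c': 18, 'a': 37}  # -> cache = {'c': 18, 'a': 37}
cache['z'] = 64  # -> cache = {'c': 18, 'a': 37, 'z': 64}
cache['c'] = 138  # -> cache = {'c': 138, 'a': 37, 'z': 64}
ans = cache['c']  # -> ans = 138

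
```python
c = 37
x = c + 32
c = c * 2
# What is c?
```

Answer: 74

Derivation:
Trace (tracking c):
c = 37  # -> c = 37
x = c + 32  # -> x = 69
c = c * 2  # -> c = 74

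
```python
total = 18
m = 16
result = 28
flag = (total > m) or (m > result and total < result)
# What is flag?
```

Answer: True

Derivation:
Trace (tracking flag):
total = 18  # -> total = 18
m = 16  # -> m = 16
result = 28  # -> result = 28
flag = total > m or (m > result and total < result)  # -> flag = True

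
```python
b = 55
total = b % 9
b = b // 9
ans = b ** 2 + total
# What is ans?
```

Answer: 37

Derivation:
Trace (tracking ans):
b = 55  # -> b = 55
total = b % 9  # -> total = 1
b = b // 9  # -> b = 6
ans = b ** 2 + total  # -> ans = 37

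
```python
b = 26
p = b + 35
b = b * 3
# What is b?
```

Answer: 78

Derivation:
Trace (tracking b):
b = 26  # -> b = 26
p = b + 35  # -> p = 61
b = b * 3  # -> b = 78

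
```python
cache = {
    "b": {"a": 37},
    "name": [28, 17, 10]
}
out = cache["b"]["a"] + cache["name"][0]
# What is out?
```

Answer: 65

Derivation:
Trace (tracking out):
cache = {'b': {'a': 37}, 'name': [28, 17, 10]}  # -> cache = {'b': {'a': 37}, 'name': [28, 17, 10]}
out = cache['b']['a'] + cache['name'][0]  # -> out = 65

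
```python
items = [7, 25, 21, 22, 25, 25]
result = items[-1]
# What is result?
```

Trace (tracking result):
items = [7, 25, 21, 22, 25, 25]  # -> items = [7, 25, 21, 22, 25, 25]
result = items[-1]  # -> result = 25

Answer: 25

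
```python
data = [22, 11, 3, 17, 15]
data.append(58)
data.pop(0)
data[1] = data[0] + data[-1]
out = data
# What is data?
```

Answer: [11, 69, 17, 15, 58]

Derivation:
Trace (tracking data):
data = [22, 11, 3, 17, 15]  # -> data = [22, 11, 3, 17, 15]
data.append(58)  # -> data = [22, 11, 3, 17, 15, 58]
data.pop(0)  # -> data = [11, 3, 17, 15, 58]
data[1] = data[0] + data[-1]  # -> data = [11, 69, 17, 15, 58]
out = data  # -> out = [11, 69, 17, 15, 58]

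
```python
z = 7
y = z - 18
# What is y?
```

Answer: -11

Derivation:
Trace (tracking y):
z = 7  # -> z = 7
y = z - 18  # -> y = -11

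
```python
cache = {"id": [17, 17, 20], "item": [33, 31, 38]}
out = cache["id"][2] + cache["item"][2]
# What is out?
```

Answer: 58

Derivation:
Trace (tracking out):
cache = {'id': [17, 17, 20], 'item': [33, 31, 38]}  # -> cache = {'id': [17, 17, 20], 'item': [33, 31, 38]}
out = cache['id'][2] + cache['item'][2]  # -> out = 58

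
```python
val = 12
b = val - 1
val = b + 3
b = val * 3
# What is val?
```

Trace (tracking val):
val = 12  # -> val = 12
b = val - 1  # -> b = 11
val = b + 3  # -> val = 14
b = val * 3  # -> b = 42

Answer: 14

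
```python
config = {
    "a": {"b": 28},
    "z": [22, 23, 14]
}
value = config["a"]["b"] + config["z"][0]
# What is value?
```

Trace (tracking value):
config = {'a': {'b': 28}, 'z': [22, 23, 14]}  # -> config = {'a': {'b': 28}, 'z': [22, 23, 14]}
value = config['a']['b'] + config['z'][0]  # -> value = 50

Answer: 50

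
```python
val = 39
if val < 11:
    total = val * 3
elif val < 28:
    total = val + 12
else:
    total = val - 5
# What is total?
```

Trace (tracking total):
val = 39  # -> val = 39
if val < 11:  # condition is False
elif val < 28:  # condition is False
else:
    total = val - 5  # -> total = 34

Answer: 34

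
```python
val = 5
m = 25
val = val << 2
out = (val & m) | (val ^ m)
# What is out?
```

Trace (tracking out):
val = 5  # -> val = 5
m = 25  # -> m = 25
val = val << 2  # -> val = 20
out = val & m | val ^ m  # -> out = 29

Answer: 29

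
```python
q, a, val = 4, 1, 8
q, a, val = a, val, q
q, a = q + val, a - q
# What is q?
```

Trace (tracking q):
q, a, val = (4, 1, 8)  # -> q = 4, a = 1, val = 8
q, a, val = (a, val, q)  # -> q = 1, a = 8, val = 4
q, a = (q + val, a - q)  # -> q = 5, a = 7

Answer: 5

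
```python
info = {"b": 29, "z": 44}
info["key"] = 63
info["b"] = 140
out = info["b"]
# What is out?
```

Trace (tracking out):
info = {'b': 29, 'z': 44}  # -> info = {'b': 29, 'z': 44}
info['key'] = 63  # -> info = {'b': 29, 'z': 44, 'key': 63}
info['b'] = 140  # -> info = {'b': 140, 'z': 44, 'key': 63}
out = info['b']  # -> out = 140

Answer: 140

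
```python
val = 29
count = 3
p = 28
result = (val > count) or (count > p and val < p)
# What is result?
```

Trace (tracking result):
val = 29  # -> val = 29
count = 3  # -> count = 3
p = 28  # -> p = 28
result = val > count or (count > p and val < p)  # -> result = True

Answer: True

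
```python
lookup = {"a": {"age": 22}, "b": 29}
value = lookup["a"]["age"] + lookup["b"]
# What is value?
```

Trace (tracking value):
lookup = {'a': {'age': 22}, 'b': 29}  # -> lookup = {'a': {'age': 22}, 'b': 29}
value = lookup['a']['age'] + lookup['b']  # -> value = 51

Answer: 51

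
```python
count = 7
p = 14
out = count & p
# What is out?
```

Answer: 6

Derivation:
Trace (tracking out):
count = 7  # -> count = 7
p = 14  # -> p = 14
out = count & p  # -> out = 6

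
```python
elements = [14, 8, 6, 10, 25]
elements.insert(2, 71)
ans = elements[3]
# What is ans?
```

Trace (tracking ans):
elements = [14, 8, 6, 10, 25]  # -> elements = [14, 8, 6, 10, 25]
elements.insert(2, 71)  # -> elements = [14, 8, 71, 6, 10, 25]
ans = elements[3]  # -> ans = 6

Answer: 6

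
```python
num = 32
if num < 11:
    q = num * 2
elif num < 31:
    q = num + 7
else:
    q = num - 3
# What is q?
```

Trace (tracking q):
num = 32  # -> num = 32
if num < 11:  # condition is False
elif num < 31:  # condition is False
else:
    q = num - 3  # -> q = 29

Answer: 29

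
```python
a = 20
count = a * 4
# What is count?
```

Answer: 80

Derivation:
Trace (tracking count):
a = 20  # -> a = 20
count = a * 4  # -> count = 80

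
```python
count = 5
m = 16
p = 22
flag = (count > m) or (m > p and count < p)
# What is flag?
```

Answer: False

Derivation:
Trace (tracking flag):
count = 5  # -> count = 5
m = 16  # -> m = 16
p = 22  # -> p = 22
flag = count > m or (m > p and count < p)  # -> flag = False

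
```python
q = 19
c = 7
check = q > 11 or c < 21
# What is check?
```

Answer: True

Derivation:
Trace (tracking check):
q = 19  # -> q = 19
c = 7  # -> c = 7
check = q > 11 or c < 21  # -> check = True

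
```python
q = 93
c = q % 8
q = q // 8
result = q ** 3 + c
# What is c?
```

Answer: 5

Derivation:
Trace (tracking c):
q = 93  # -> q = 93
c = q % 8  # -> c = 5
q = q // 8  # -> q = 11
result = q ** 3 + c  # -> result = 1336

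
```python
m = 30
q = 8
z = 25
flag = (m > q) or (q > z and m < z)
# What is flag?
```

Answer: True

Derivation:
Trace (tracking flag):
m = 30  # -> m = 30
q = 8  # -> q = 8
z = 25  # -> z = 25
flag = m > q or (q > z and m < z)  # -> flag = True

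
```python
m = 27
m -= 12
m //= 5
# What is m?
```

Trace (tracking m):
m = 27  # -> m = 27
m -= 12  # -> m = 15
m //= 5  # -> m = 3

Answer: 3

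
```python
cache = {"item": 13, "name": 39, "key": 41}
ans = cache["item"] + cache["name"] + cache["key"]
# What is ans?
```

Answer: 93

Derivation:
Trace (tracking ans):
cache = {'item': 13, 'name': 39, 'key': 41}  # -> cache = {'item': 13, 'name': 39, 'key': 41}
ans = cache['item'] + cache['name'] + cache['key']  # -> ans = 93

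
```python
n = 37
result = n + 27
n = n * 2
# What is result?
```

Answer: 64

Derivation:
Trace (tracking result):
n = 37  # -> n = 37
result = n + 27  # -> result = 64
n = n * 2  # -> n = 74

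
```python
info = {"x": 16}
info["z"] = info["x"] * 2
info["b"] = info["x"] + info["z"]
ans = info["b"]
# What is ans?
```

Trace (tracking ans):
info = {'x': 16}  # -> info = {'x': 16}
info['z'] = info['x'] * 2  # -> info = {'x': 16, 'z': 32}
info['b'] = info['x'] + info['z']  # -> info = {'x': 16, 'z': 32, 'b': 48}
ans = info['b']  # -> ans = 48

Answer: 48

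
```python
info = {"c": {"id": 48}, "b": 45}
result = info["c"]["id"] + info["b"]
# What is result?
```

Answer: 93

Derivation:
Trace (tracking result):
info = {'c': {'id': 48}, 'b': 45}  # -> info = {'c': {'id': 48}, 'b': 45}
result = info['c']['id'] + info['b']  # -> result = 93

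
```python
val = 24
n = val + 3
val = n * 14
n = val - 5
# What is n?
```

Answer: 373

Derivation:
Trace (tracking n):
val = 24  # -> val = 24
n = val + 3  # -> n = 27
val = n * 14  # -> val = 378
n = val - 5  # -> n = 373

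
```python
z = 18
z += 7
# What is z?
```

Answer: 25

Derivation:
Trace (tracking z):
z = 18  # -> z = 18
z += 7  # -> z = 25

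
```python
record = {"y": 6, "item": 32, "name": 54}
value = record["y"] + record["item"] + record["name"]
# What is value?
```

Trace (tracking value):
record = {'y': 6, 'item': 32, 'name': 54}  # -> record = {'y': 6, 'item': 32, 'name': 54}
value = record['y'] + record['item'] + record['name']  # -> value = 92

Answer: 92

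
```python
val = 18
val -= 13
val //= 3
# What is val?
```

Trace (tracking val):
val = 18  # -> val = 18
val -= 13  # -> val = 5
val //= 3  # -> val = 1

Answer: 1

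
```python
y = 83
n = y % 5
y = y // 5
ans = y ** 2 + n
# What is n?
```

Answer: 3

Derivation:
Trace (tracking n):
y = 83  # -> y = 83
n = y % 5  # -> n = 3
y = y // 5  # -> y = 16
ans = y ** 2 + n  # -> ans = 259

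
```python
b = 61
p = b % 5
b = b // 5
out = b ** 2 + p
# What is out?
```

Answer: 145

Derivation:
Trace (tracking out):
b = 61  # -> b = 61
p = b % 5  # -> p = 1
b = b // 5  # -> b = 12
out = b ** 2 + p  # -> out = 145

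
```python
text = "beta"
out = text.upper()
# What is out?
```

Answer: 'BETA'

Derivation:
Trace (tracking out):
text = 'beta'  # -> text = 'beta'
out = text.upper()  # -> out = 'BETA'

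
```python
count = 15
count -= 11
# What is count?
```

Answer: 4

Derivation:
Trace (tracking count):
count = 15  # -> count = 15
count -= 11  # -> count = 4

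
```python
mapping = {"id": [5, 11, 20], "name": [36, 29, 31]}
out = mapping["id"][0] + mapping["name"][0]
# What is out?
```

Answer: 41

Derivation:
Trace (tracking out):
mapping = {'id': [5, 11, 20], 'name': [36, 29, 31]}  # -> mapping = {'id': [5, 11, 20], 'name': [36, 29, 31]}
out = mapping['id'][0] + mapping['name'][0]  # -> out = 41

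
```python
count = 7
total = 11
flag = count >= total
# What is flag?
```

Trace (tracking flag):
count = 7  # -> count = 7
total = 11  # -> total = 11
flag = count >= total  # -> flag = False

Answer: False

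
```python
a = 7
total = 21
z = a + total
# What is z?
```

Trace (tracking z):
a = 7  # -> a = 7
total = 21  # -> total = 21
z = a + total  # -> z = 28

Answer: 28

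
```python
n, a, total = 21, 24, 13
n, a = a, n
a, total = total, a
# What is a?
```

Answer: 13

Derivation:
Trace (tracking a):
n, a, total = (21, 24, 13)  # -> n = 21, a = 24, total = 13
n, a = (a, n)  # -> n = 24, a = 21
a, total = (total, a)  # -> a = 13, total = 21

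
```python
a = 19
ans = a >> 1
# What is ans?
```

Trace (tracking ans):
a = 19  # -> a = 19
ans = a >> 1  # -> ans = 9

Answer: 9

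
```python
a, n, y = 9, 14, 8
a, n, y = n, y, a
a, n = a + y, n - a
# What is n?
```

Trace (tracking n):
a, n, y = (9, 14, 8)  # -> a = 9, n = 14, y = 8
a, n, y = (n, y, a)  # -> a = 14, n = 8, y = 9
a, n = (a + y, n - a)  # -> a = 23, n = -6

Answer: -6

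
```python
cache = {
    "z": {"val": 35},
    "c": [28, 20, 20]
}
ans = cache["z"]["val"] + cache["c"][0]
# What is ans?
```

Trace (tracking ans):
cache = {'z': {'val': 35}, 'c': [28, 20, 20]}  # -> cache = {'z': {'val': 35}, 'c': [28, 20, 20]}
ans = cache['z']['val'] + cache['c'][0]  # -> ans = 63

Answer: 63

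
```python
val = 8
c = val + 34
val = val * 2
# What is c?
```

Trace (tracking c):
val = 8  # -> val = 8
c = val + 34  # -> c = 42
val = val * 2  # -> val = 16

Answer: 42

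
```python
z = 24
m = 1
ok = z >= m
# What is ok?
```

Trace (tracking ok):
z = 24  # -> z = 24
m = 1  # -> m = 1
ok = z >= m  # -> ok = True

Answer: True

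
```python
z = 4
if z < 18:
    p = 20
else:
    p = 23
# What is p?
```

Answer: 20

Derivation:
Trace (tracking p):
z = 4  # -> z = 4
if z < 18:  # condition is True
    p = 20  # -> p = 20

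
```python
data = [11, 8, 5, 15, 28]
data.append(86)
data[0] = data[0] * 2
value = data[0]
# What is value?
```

Answer: 22

Derivation:
Trace (tracking value):
data = [11, 8, 5, 15, 28]  # -> data = [11, 8, 5, 15, 28]
data.append(86)  # -> data = [11, 8, 5, 15, 28, 86]
data[0] = data[0] * 2  # -> data = [22, 8, 5, 15, 28, 86]
value = data[0]  # -> value = 22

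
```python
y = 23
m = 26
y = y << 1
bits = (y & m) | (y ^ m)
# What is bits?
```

Answer: 62

Derivation:
Trace (tracking bits):
y = 23  # -> y = 23
m = 26  # -> m = 26
y = y << 1  # -> y = 46
bits = y & m | y ^ m  # -> bits = 62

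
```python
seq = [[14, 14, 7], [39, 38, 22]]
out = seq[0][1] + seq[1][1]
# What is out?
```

Answer: 52

Derivation:
Trace (tracking out):
seq = [[14, 14, 7], [39, 38, 22]]  # -> seq = [[14, 14, 7], [39, 38, 22]]
out = seq[0][1] + seq[1][1]  # -> out = 52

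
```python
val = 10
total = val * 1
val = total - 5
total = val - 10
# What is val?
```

Answer: 5

Derivation:
Trace (tracking val):
val = 10  # -> val = 10
total = val * 1  # -> total = 10
val = total - 5  # -> val = 5
total = val - 10  # -> total = -5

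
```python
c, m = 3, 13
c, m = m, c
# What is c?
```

Answer: 13

Derivation:
Trace (tracking c):
c, m = (3, 13)  # -> c = 3, m = 13
c, m = (m, c)  # -> c = 13, m = 3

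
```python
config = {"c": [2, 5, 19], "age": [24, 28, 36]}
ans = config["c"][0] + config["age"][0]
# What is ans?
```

Trace (tracking ans):
config = {'c': [2, 5, 19], 'age': [24, 28, 36]}  # -> config = {'c': [2, 5, 19], 'age': [24, 28, 36]}
ans = config['c'][0] + config['age'][0]  # -> ans = 26

Answer: 26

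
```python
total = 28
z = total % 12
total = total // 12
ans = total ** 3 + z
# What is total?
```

Answer: 2

Derivation:
Trace (tracking total):
total = 28  # -> total = 28
z = total % 12  # -> z = 4
total = total // 12  # -> total = 2
ans = total ** 3 + z  # -> ans = 12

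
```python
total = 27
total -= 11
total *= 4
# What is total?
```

Trace (tracking total):
total = 27  # -> total = 27
total -= 11  # -> total = 16
total *= 4  # -> total = 64

Answer: 64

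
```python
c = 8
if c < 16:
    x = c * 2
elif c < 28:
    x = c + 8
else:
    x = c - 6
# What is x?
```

Answer: 16

Derivation:
Trace (tracking x):
c = 8  # -> c = 8
if c < 16:  # condition is True
    x = c * 2  # -> x = 16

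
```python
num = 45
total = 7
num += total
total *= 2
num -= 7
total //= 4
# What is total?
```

Trace (tracking total):
num = 45  # -> num = 45
total = 7  # -> total = 7
num += total  # -> num = 52
total *= 2  # -> total = 14
num -= 7  # -> num = 45
total //= 4  # -> total = 3

Answer: 3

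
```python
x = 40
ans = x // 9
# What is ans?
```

Trace (tracking ans):
x = 40  # -> x = 40
ans = x // 9  # -> ans = 4

Answer: 4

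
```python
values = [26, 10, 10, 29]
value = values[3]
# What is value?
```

Trace (tracking value):
values = [26, 10, 10, 29]  # -> values = [26, 10, 10, 29]
value = values[3]  # -> value = 29

Answer: 29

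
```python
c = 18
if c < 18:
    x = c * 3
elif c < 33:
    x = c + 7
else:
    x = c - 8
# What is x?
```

Trace (tracking x):
c = 18  # -> c = 18
if c < 18:  # condition is False
elif c < 33:  # condition is True
    x = c + 7  # -> x = 25

Answer: 25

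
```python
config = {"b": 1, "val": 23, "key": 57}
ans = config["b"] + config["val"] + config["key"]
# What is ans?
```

Answer: 81

Derivation:
Trace (tracking ans):
config = {'b': 1, 'val': 23, 'key': 57}  # -> config = {'b': 1, 'val': 23, 'key': 57}
ans = config['b'] + config['val'] + config['key']  # -> ans = 81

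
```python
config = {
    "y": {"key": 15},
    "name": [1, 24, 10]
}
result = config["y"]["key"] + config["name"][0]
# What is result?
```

Trace (tracking result):
config = {'y': {'key': 15}, 'name': [1, 24, 10]}  # -> config = {'y': {'key': 15}, 'name': [1, 24, 10]}
result = config['y']['key'] + config['name'][0]  # -> result = 16

Answer: 16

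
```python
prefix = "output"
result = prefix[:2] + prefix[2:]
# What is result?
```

Trace (tracking result):
prefix = 'output'  # -> prefix = 'output'
result = prefix[:2] + prefix[2:]  # -> result = 'output'

Answer: 'output'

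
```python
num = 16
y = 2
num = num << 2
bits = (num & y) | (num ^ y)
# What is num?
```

Trace (tracking num):
num = 16  # -> num = 16
y = 2  # -> y = 2
num = num << 2  # -> num = 64
bits = num & y | num ^ y  # -> bits = 66

Answer: 64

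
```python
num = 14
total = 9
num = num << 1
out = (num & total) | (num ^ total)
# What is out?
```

Answer: 29

Derivation:
Trace (tracking out):
num = 14  # -> num = 14
total = 9  # -> total = 9
num = num << 1  # -> num = 28
out = num & total | num ^ total  # -> out = 29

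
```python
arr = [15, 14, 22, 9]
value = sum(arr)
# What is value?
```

Answer: 60

Derivation:
Trace (tracking value):
arr = [15, 14, 22, 9]  # -> arr = [15, 14, 22, 9]
value = sum(arr)  # -> value = 60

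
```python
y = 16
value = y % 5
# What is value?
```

Answer: 1

Derivation:
Trace (tracking value):
y = 16  # -> y = 16
value = y % 5  # -> value = 1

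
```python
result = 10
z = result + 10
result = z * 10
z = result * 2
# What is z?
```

Trace (tracking z):
result = 10  # -> result = 10
z = result + 10  # -> z = 20
result = z * 10  # -> result = 200
z = result * 2  # -> z = 400

Answer: 400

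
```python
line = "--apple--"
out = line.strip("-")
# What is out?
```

Answer: 'apple'

Derivation:
Trace (tracking out):
line = '--apple--'  # -> line = '--apple--'
out = line.strip('-')  # -> out = 'apple'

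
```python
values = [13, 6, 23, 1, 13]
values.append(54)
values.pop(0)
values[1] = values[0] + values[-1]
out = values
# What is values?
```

Answer: [6, 60, 1, 13, 54]

Derivation:
Trace (tracking values):
values = [13, 6, 23, 1, 13]  # -> values = [13, 6, 23, 1, 13]
values.append(54)  # -> values = [13, 6, 23, 1, 13, 54]
values.pop(0)  # -> values = [6, 23, 1, 13, 54]
values[1] = values[0] + values[-1]  # -> values = [6, 60, 1, 13, 54]
out = values  # -> out = [6, 60, 1, 13, 54]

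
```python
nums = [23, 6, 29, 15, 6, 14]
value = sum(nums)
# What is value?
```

Trace (tracking value):
nums = [23, 6, 29, 15, 6, 14]  # -> nums = [23, 6, 29, 15, 6, 14]
value = sum(nums)  # -> value = 93

Answer: 93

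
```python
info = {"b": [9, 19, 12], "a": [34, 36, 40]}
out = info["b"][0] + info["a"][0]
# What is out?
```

Trace (tracking out):
info = {'b': [9, 19, 12], 'a': [34, 36, 40]}  # -> info = {'b': [9, 19, 12], 'a': [34, 36, 40]}
out = info['b'][0] + info['a'][0]  # -> out = 43

Answer: 43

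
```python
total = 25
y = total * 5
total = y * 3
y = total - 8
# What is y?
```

Answer: 367

Derivation:
Trace (tracking y):
total = 25  # -> total = 25
y = total * 5  # -> y = 125
total = y * 3  # -> total = 375
y = total - 8  # -> y = 367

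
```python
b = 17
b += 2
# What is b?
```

Answer: 19

Derivation:
Trace (tracking b):
b = 17  # -> b = 17
b += 2  # -> b = 19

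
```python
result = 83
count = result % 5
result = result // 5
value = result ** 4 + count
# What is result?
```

Answer: 16

Derivation:
Trace (tracking result):
result = 83  # -> result = 83
count = result % 5  # -> count = 3
result = result // 5  # -> result = 16
value = result ** 4 + count  # -> value = 65539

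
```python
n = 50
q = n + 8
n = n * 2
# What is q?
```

Trace (tracking q):
n = 50  # -> n = 50
q = n + 8  # -> q = 58
n = n * 2  # -> n = 100

Answer: 58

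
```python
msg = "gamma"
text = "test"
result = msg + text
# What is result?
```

Answer: 'gammatest'

Derivation:
Trace (tracking result):
msg = 'gamma'  # -> msg = 'gamma'
text = 'test'  # -> text = 'test'
result = msg + text  # -> result = 'gammatest'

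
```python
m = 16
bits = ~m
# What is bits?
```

Answer: -17

Derivation:
Trace (tracking bits):
m = 16  # -> m = 16
bits = ~m  # -> bits = -17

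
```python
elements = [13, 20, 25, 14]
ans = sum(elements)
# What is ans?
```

Trace (tracking ans):
elements = [13, 20, 25, 14]  # -> elements = [13, 20, 25, 14]
ans = sum(elements)  # -> ans = 72

Answer: 72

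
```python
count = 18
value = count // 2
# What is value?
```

Trace (tracking value):
count = 18  # -> count = 18
value = count // 2  # -> value = 9

Answer: 9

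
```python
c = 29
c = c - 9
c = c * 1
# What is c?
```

Trace (tracking c):
c = 29  # -> c = 29
c = c - 9  # -> c = 20
c = c * 1  # -> c = 20

Answer: 20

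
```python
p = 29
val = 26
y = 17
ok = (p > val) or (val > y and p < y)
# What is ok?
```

Trace (tracking ok):
p = 29  # -> p = 29
val = 26  # -> val = 26
y = 17  # -> y = 17
ok = p > val or (val > y and p < y)  # -> ok = True

Answer: True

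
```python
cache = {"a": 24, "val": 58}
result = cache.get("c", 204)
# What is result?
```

Answer: 204

Derivation:
Trace (tracking result):
cache = {'a': 24, 'val': 58}  # -> cache = {'a': 24, 'val': 58}
result = cache.get('c', 204)  # -> result = 204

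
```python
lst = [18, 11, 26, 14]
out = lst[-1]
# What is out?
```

Trace (tracking out):
lst = [18, 11, 26, 14]  # -> lst = [18, 11, 26, 14]
out = lst[-1]  # -> out = 14

Answer: 14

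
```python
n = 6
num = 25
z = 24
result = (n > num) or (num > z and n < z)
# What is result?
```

Trace (tracking result):
n = 6  # -> n = 6
num = 25  # -> num = 25
z = 24  # -> z = 24
result = n > num or (num > z and n < z)  # -> result = True

Answer: True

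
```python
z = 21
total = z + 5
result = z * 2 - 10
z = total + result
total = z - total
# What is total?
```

Trace (tracking total):
z = 21  # -> z = 21
total = z + 5  # -> total = 26
result = z * 2 - 10  # -> result = 32
z = total + result  # -> z = 58
total = z - total  # -> total = 32

Answer: 32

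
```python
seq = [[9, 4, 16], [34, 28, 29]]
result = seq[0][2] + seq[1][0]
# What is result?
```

Trace (tracking result):
seq = [[9, 4, 16], [34, 28, 29]]  # -> seq = [[9, 4, 16], [34, 28, 29]]
result = seq[0][2] + seq[1][0]  # -> result = 50

Answer: 50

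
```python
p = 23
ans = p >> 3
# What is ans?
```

Answer: 2

Derivation:
Trace (tracking ans):
p = 23  # -> p = 23
ans = p >> 3  # -> ans = 2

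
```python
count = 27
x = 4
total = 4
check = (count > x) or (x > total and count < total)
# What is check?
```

Answer: True

Derivation:
Trace (tracking check):
count = 27  # -> count = 27
x = 4  # -> x = 4
total = 4  # -> total = 4
check = count > x or (x > total and count < total)  # -> check = True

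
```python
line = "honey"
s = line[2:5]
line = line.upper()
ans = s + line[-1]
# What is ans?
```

Answer: 'neyY'

Derivation:
Trace (tracking ans):
line = 'honey'  # -> line = 'honey'
s = line[2:5]  # -> s = 'ney'
line = line.upper()  # -> line = 'HONEY'
ans = s + line[-1]  # -> ans = 'neyY'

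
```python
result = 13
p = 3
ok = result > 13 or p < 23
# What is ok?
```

Trace (tracking ok):
result = 13  # -> result = 13
p = 3  # -> p = 3
ok = result > 13 or p < 23  # -> ok = True

Answer: True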